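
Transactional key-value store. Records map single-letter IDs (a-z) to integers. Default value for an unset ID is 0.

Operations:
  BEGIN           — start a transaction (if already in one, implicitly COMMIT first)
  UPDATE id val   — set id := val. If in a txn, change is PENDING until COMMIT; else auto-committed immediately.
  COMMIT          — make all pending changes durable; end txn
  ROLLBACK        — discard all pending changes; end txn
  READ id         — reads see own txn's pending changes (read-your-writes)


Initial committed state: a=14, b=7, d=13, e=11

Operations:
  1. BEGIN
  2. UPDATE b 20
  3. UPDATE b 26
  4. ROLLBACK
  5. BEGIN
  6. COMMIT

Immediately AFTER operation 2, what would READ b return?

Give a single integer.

Answer: 20

Derivation:
Initial committed: {a=14, b=7, d=13, e=11}
Op 1: BEGIN: in_txn=True, pending={}
Op 2: UPDATE b=20 (pending; pending now {b=20})
After op 2: visible(b) = 20 (pending={b=20}, committed={a=14, b=7, d=13, e=11})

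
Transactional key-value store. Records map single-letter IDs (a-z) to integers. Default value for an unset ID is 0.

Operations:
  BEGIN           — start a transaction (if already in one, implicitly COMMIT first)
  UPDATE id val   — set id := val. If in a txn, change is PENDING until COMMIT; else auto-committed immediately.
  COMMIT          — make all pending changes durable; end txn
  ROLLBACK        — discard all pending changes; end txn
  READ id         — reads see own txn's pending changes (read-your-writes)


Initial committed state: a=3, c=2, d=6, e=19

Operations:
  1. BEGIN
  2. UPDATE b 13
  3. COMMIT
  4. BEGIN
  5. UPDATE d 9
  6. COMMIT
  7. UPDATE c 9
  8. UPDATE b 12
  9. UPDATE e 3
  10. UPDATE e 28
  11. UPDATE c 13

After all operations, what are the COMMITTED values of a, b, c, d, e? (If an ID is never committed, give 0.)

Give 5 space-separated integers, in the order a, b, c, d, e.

Answer: 3 12 13 9 28

Derivation:
Initial committed: {a=3, c=2, d=6, e=19}
Op 1: BEGIN: in_txn=True, pending={}
Op 2: UPDATE b=13 (pending; pending now {b=13})
Op 3: COMMIT: merged ['b'] into committed; committed now {a=3, b=13, c=2, d=6, e=19}
Op 4: BEGIN: in_txn=True, pending={}
Op 5: UPDATE d=9 (pending; pending now {d=9})
Op 6: COMMIT: merged ['d'] into committed; committed now {a=3, b=13, c=2, d=9, e=19}
Op 7: UPDATE c=9 (auto-commit; committed c=9)
Op 8: UPDATE b=12 (auto-commit; committed b=12)
Op 9: UPDATE e=3 (auto-commit; committed e=3)
Op 10: UPDATE e=28 (auto-commit; committed e=28)
Op 11: UPDATE c=13 (auto-commit; committed c=13)
Final committed: {a=3, b=12, c=13, d=9, e=28}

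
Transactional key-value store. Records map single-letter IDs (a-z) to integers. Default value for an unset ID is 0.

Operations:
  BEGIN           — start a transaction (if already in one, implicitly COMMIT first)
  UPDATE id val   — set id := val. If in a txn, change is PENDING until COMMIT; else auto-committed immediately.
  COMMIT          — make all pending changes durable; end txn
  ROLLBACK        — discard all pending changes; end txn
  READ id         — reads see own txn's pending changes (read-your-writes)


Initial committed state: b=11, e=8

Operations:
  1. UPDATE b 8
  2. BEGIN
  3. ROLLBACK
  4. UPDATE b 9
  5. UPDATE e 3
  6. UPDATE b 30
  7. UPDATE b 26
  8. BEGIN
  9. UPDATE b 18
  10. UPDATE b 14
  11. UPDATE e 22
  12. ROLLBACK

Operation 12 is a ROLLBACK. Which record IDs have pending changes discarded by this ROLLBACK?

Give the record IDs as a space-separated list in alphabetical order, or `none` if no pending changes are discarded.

Answer: b e

Derivation:
Initial committed: {b=11, e=8}
Op 1: UPDATE b=8 (auto-commit; committed b=8)
Op 2: BEGIN: in_txn=True, pending={}
Op 3: ROLLBACK: discarded pending []; in_txn=False
Op 4: UPDATE b=9 (auto-commit; committed b=9)
Op 5: UPDATE e=3 (auto-commit; committed e=3)
Op 6: UPDATE b=30 (auto-commit; committed b=30)
Op 7: UPDATE b=26 (auto-commit; committed b=26)
Op 8: BEGIN: in_txn=True, pending={}
Op 9: UPDATE b=18 (pending; pending now {b=18})
Op 10: UPDATE b=14 (pending; pending now {b=14})
Op 11: UPDATE e=22 (pending; pending now {b=14, e=22})
Op 12: ROLLBACK: discarded pending ['b', 'e']; in_txn=False
ROLLBACK at op 12 discards: ['b', 'e']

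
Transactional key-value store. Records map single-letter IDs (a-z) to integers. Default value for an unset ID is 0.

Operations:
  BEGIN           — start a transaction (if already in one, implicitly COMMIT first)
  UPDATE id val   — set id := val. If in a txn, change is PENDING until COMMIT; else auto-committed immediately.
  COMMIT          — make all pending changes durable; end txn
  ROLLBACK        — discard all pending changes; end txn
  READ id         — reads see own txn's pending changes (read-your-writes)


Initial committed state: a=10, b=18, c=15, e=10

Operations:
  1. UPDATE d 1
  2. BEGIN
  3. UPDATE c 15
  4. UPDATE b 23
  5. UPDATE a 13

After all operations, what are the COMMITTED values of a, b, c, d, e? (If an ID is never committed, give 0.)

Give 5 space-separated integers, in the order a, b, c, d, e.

Initial committed: {a=10, b=18, c=15, e=10}
Op 1: UPDATE d=1 (auto-commit; committed d=1)
Op 2: BEGIN: in_txn=True, pending={}
Op 3: UPDATE c=15 (pending; pending now {c=15})
Op 4: UPDATE b=23 (pending; pending now {b=23, c=15})
Op 5: UPDATE a=13 (pending; pending now {a=13, b=23, c=15})
Final committed: {a=10, b=18, c=15, d=1, e=10}

Answer: 10 18 15 1 10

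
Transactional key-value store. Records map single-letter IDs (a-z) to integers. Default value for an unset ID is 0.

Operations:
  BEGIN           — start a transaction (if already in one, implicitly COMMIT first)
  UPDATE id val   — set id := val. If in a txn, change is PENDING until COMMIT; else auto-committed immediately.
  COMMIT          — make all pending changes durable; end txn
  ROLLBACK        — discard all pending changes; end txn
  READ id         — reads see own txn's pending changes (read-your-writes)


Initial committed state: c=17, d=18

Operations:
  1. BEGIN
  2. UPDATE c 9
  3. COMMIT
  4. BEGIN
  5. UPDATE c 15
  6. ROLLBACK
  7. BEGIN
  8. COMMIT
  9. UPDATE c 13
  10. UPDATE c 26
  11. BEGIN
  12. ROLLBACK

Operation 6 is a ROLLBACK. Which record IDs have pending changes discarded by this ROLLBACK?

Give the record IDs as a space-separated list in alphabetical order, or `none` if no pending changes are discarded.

Answer: c

Derivation:
Initial committed: {c=17, d=18}
Op 1: BEGIN: in_txn=True, pending={}
Op 2: UPDATE c=9 (pending; pending now {c=9})
Op 3: COMMIT: merged ['c'] into committed; committed now {c=9, d=18}
Op 4: BEGIN: in_txn=True, pending={}
Op 5: UPDATE c=15 (pending; pending now {c=15})
Op 6: ROLLBACK: discarded pending ['c']; in_txn=False
Op 7: BEGIN: in_txn=True, pending={}
Op 8: COMMIT: merged [] into committed; committed now {c=9, d=18}
Op 9: UPDATE c=13 (auto-commit; committed c=13)
Op 10: UPDATE c=26 (auto-commit; committed c=26)
Op 11: BEGIN: in_txn=True, pending={}
Op 12: ROLLBACK: discarded pending []; in_txn=False
ROLLBACK at op 6 discards: ['c']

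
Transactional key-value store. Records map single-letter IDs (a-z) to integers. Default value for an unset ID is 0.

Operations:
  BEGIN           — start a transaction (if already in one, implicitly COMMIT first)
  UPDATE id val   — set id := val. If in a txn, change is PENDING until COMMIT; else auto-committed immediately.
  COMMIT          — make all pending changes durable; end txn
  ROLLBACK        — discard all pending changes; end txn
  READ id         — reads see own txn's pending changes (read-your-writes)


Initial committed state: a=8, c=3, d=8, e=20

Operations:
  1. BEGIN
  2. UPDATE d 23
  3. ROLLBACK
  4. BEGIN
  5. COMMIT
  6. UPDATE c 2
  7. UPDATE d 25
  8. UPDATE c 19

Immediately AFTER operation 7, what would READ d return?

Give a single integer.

Initial committed: {a=8, c=3, d=8, e=20}
Op 1: BEGIN: in_txn=True, pending={}
Op 2: UPDATE d=23 (pending; pending now {d=23})
Op 3: ROLLBACK: discarded pending ['d']; in_txn=False
Op 4: BEGIN: in_txn=True, pending={}
Op 5: COMMIT: merged [] into committed; committed now {a=8, c=3, d=8, e=20}
Op 6: UPDATE c=2 (auto-commit; committed c=2)
Op 7: UPDATE d=25 (auto-commit; committed d=25)
After op 7: visible(d) = 25 (pending={}, committed={a=8, c=2, d=25, e=20})

Answer: 25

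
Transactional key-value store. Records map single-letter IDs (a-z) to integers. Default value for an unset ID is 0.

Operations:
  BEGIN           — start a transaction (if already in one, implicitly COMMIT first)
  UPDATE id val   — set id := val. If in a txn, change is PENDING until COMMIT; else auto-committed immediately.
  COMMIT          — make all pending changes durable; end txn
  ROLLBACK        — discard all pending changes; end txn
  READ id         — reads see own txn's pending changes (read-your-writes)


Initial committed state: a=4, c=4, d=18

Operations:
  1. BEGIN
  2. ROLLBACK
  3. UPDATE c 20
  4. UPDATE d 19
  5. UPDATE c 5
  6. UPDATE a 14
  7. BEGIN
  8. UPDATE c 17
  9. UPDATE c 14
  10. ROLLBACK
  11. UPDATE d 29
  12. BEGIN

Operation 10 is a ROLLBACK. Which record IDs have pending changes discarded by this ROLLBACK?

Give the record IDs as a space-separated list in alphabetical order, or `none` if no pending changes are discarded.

Answer: c

Derivation:
Initial committed: {a=4, c=4, d=18}
Op 1: BEGIN: in_txn=True, pending={}
Op 2: ROLLBACK: discarded pending []; in_txn=False
Op 3: UPDATE c=20 (auto-commit; committed c=20)
Op 4: UPDATE d=19 (auto-commit; committed d=19)
Op 5: UPDATE c=5 (auto-commit; committed c=5)
Op 6: UPDATE a=14 (auto-commit; committed a=14)
Op 7: BEGIN: in_txn=True, pending={}
Op 8: UPDATE c=17 (pending; pending now {c=17})
Op 9: UPDATE c=14 (pending; pending now {c=14})
Op 10: ROLLBACK: discarded pending ['c']; in_txn=False
Op 11: UPDATE d=29 (auto-commit; committed d=29)
Op 12: BEGIN: in_txn=True, pending={}
ROLLBACK at op 10 discards: ['c']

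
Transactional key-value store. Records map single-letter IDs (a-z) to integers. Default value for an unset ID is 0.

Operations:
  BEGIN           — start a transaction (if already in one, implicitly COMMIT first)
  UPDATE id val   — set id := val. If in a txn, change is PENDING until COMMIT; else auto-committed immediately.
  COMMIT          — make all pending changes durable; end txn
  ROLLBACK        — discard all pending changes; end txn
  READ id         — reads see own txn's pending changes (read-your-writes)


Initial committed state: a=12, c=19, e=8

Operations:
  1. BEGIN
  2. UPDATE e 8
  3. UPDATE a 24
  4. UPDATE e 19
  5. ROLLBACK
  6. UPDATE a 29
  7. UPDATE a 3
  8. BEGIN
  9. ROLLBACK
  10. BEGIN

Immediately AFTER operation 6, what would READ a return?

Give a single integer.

Answer: 29

Derivation:
Initial committed: {a=12, c=19, e=8}
Op 1: BEGIN: in_txn=True, pending={}
Op 2: UPDATE e=8 (pending; pending now {e=8})
Op 3: UPDATE a=24 (pending; pending now {a=24, e=8})
Op 4: UPDATE e=19 (pending; pending now {a=24, e=19})
Op 5: ROLLBACK: discarded pending ['a', 'e']; in_txn=False
Op 6: UPDATE a=29 (auto-commit; committed a=29)
After op 6: visible(a) = 29 (pending={}, committed={a=29, c=19, e=8})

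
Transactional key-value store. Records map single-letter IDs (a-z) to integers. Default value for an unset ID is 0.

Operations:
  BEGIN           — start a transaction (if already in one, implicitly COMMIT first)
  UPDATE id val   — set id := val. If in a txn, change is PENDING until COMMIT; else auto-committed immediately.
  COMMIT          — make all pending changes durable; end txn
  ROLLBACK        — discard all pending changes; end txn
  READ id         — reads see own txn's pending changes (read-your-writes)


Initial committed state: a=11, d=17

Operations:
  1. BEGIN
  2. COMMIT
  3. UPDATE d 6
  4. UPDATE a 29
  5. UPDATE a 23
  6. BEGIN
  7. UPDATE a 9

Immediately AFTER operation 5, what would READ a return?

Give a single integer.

Initial committed: {a=11, d=17}
Op 1: BEGIN: in_txn=True, pending={}
Op 2: COMMIT: merged [] into committed; committed now {a=11, d=17}
Op 3: UPDATE d=6 (auto-commit; committed d=6)
Op 4: UPDATE a=29 (auto-commit; committed a=29)
Op 5: UPDATE a=23 (auto-commit; committed a=23)
After op 5: visible(a) = 23 (pending={}, committed={a=23, d=6})

Answer: 23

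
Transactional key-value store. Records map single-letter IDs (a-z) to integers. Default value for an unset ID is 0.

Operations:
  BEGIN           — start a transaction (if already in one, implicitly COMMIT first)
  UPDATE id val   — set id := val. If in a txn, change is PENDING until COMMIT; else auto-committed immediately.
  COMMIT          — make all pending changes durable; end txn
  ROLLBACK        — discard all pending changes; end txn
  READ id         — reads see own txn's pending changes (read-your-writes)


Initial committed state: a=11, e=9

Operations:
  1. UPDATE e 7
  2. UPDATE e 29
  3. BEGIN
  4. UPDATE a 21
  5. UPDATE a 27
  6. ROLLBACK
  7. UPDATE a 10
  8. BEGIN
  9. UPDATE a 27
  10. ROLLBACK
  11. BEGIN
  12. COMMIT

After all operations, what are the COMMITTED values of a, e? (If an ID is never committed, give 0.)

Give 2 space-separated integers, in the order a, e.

Initial committed: {a=11, e=9}
Op 1: UPDATE e=7 (auto-commit; committed e=7)
Op 2: UPDATE e=29 (auto-commit; committed e=29)
Op 3: BEGIN: in_txn=True, pending={}
Op 4: UPDATE a=21 (pending; pending now {a=21})
Op 5: UPDATE a=27 (pending; pending now {a=27})
Op 6: ROLLBACK: discarded pending ['a']; in_txn=False
Op 7: UPDATE a=10 (auto-commit; committed a=10)
Op 8: BEGIN: in_txn=True, pending={}
Op 9: UPDATE a=27 (pending; pending now {a=27})
Op 10: ROLLBACK: discarded pending ['a']; in_txn=False
Op 11: BEGIN: in_txn=True, pending={}
Op 12: COMMIT: merged [] into committed; committed now {a=10, e=29}
Final committed: {a=10, e=29}

Answer: 10 29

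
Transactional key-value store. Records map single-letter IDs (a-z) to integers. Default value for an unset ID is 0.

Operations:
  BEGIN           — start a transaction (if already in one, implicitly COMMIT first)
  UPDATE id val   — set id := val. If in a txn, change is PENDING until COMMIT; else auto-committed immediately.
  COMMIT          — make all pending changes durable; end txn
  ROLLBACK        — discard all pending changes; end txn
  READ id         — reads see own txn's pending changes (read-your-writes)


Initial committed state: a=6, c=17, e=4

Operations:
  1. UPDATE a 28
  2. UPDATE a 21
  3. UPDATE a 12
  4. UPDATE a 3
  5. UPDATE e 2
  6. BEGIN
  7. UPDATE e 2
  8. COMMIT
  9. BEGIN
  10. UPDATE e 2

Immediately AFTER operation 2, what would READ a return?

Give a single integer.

Initial committed: {a=6, c=17, e=4}
Op 1: UPDATE a=28 (auto-commit; committed a=28)
Op 2: UPDATE a=21 (auto-commit; committed a=21)
After op 2: visible(a) = 21 (pending={}, committed={a=21, c=17, e=4})

Answer: 21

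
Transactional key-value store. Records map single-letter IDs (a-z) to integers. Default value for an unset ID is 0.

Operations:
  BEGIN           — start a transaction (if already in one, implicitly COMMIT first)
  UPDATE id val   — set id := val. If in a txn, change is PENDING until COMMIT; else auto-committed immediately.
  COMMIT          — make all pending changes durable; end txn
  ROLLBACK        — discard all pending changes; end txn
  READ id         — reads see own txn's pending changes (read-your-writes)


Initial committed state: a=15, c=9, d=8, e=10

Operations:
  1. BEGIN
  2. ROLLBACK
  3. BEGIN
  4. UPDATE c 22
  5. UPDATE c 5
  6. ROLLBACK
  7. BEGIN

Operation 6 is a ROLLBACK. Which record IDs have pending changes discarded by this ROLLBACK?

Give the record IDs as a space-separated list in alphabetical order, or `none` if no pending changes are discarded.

Answer: c

Derivation:
Initial committed: {a=15, c=9, d=8, e=10}
Op 1: BEGIN: in_txn=True, pending={}
Op 2: ROLLBACK: discarded pending []; in_txn=False
Op 3: BEGIN: in_txn=True, pending={}
Op 4: UPDATE c=22 (pending; pending now {c=22})
Op 5: UPDATE c=5 (pending; pending now {c=5})
Op 6: ROLLBACK: discarded pending ['c']; in_txn=False
Op 7: BEGIN: in_txn=True, pending={}
ROLLBACK at op 6 discards: ['c']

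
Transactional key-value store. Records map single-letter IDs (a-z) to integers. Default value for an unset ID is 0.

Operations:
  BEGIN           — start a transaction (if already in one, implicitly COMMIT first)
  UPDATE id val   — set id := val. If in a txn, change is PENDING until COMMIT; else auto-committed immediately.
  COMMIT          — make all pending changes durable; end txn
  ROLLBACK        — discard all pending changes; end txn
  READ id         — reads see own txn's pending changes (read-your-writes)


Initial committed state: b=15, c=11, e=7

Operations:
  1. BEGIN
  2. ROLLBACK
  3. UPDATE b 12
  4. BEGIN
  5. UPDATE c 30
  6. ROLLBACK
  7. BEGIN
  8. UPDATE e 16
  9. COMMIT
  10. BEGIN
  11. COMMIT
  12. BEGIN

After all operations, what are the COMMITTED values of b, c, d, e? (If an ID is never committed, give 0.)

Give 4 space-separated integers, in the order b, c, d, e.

Answer: 12 11 0 16

Derivation:
Initial committed: {b=15, c=11, e=7}
Op 1: BEGIN: in_txn=True, pending={}
Op 2: ROLLBACK: discarded pending []; in_txn=False
Op 3: UPDATE b=12 (auto-commit; committed b=12)
Op 4: BEGIN: in_txn=True, pending={}
Op 5: UPDATE c=30 (pending; pending now {c=30})
Op 6: ROLLBACK: discarded pending ['c']; in_txn=False
Op 7: BEGIN: in_txn=True, pending={}
Op 8: UPDATE e=16 (pending; pending now {e=16})
Op 9: COMMIT: merged ['e'] into committed; committed now {b=12, c=11, e=16}
Op 10: BEGIN: in_txn=True, pending={}
Op 11: COMMIT: merged [] into committed; committed now {b=12, c=11, e=16}
Op 12: BEGIN: in_txn=True, pending={}
Final committed: {b=12, c=11, e=16}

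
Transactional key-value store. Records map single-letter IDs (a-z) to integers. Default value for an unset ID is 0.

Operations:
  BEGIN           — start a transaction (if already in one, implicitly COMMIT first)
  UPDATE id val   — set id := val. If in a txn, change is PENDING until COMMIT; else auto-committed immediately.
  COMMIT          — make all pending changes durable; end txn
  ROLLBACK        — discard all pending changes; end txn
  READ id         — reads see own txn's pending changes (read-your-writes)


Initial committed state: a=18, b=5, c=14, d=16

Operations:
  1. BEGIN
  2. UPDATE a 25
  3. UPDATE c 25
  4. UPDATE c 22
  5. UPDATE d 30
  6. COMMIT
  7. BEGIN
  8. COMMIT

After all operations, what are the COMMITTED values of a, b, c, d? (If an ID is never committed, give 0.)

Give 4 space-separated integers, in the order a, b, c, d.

Answer: 25 5 22 30

Derivation:
Initial committed: {a=18, b=5, c=14, d=16}
Op 1: BEGIN: in_txn=True, pending={}
Op 2: UPDATE a=25 (pending; pending now {a=25})
Op 3: UPDATE c=25 (pending; pending now {a=25, c=25})
Op 4: UPDATE c=22 (pending; pending now {a=25, c=22})
Op 5: UPDATE d=30 (pending; pending now {a=25, c=22, d=30})
Op 6: COMMIT: merged ['a', 'c', 'd'] into committed; committed now {a=25, b=5, c=22, d=30}
Op 7: BEGIN: in_txn=True, pending={}
Op 8: COMMIT: merged [] into committed; committed now {a=25, b=5, c=22, d=30}
Final committed: {a=25, b=5, c=22, d=30}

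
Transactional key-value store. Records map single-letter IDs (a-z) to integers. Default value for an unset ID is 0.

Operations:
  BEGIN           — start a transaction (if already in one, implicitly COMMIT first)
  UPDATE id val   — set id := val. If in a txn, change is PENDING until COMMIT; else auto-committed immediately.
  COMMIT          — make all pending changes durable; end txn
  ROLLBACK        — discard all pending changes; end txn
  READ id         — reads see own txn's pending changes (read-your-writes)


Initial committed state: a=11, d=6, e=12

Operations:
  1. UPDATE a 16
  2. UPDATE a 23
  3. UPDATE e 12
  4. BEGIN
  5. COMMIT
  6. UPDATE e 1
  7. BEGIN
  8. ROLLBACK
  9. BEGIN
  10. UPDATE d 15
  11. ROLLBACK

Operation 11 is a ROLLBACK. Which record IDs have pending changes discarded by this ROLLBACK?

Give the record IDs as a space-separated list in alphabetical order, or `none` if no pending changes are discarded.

Answer: d

Derivation:
Initial committed: {a=11, d=6, e=12}
Op 1: UPDATE a=16 (auto-commit; committed a=16)
Op 2: UPDATE a=23 (auto-commit; committed a=23)
Op 3: UPDATE e=12 (auto-commit; committed e=12)
Op 4: BEGIN: in_txn=True, pending={}
Op 5: COMMIT: merged [] into committed; committed now {a=23, d=6, e=12}
Op 6: UPDATE e=1 (auto-commit; committed e=1)
Op 7: BEGIN: in_txn=True, pending={}
Op 8: ROLLBACK: discarded pending []; in_txn=False
Op 9: BEGIN: in_txn=True, pending={}
Op 10: UPDATE d=15 (pending; pending now {d=15})
Op 11: ROLLBACK: discarded pending ['d']; in_txn=False
ROLLBACK at op 11 discards: ['d']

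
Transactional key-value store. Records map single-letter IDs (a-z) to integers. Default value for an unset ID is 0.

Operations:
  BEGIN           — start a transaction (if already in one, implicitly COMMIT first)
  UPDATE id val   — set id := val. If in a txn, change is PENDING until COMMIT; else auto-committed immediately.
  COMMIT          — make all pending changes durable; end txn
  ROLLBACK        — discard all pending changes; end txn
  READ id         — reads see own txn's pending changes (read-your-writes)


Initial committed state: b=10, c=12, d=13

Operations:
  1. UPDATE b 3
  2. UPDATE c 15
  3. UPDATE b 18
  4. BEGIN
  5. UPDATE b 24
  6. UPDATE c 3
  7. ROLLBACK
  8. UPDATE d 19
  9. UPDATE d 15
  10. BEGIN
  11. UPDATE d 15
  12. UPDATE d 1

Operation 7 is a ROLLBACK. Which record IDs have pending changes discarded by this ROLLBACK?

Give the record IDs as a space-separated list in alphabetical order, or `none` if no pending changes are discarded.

Answer: b c

Derivation:
Initial committed: {b=10, c=12, d=13}
Op 1: UPDATE b=3 (auto-commit; committed b=3)
Op 2: UPDATE c=15 (auto-commit; committed c=15)
Op 3: UPDATE b=18 (auto-commit; committed b=18)
Op 4: BEGIN: in_txn=True, pending={}
Op 5: UPDATE b=24 (pending; pending now {b=24})
Op 6: UPDATE c=3 (pending; pending now {b=24, c=3})
Op 7: ROLLBACK: discarded pending ['b', 'c']; in_txn=False
Op 8: UPDATE d=19 (auto-commit; committed d=19)
Op 9: UPDATE d=15 (auto-commit; committed d=15)
Op 10: BEGIN: in_txn=True, pending={}
Op 11: UPDATE d=15 (pending; pending now {d=15})
Op 12: UPDATE d=1 (pending; pending now {d=1})
ROLLBACK at op 7 discards: ['b', 'c']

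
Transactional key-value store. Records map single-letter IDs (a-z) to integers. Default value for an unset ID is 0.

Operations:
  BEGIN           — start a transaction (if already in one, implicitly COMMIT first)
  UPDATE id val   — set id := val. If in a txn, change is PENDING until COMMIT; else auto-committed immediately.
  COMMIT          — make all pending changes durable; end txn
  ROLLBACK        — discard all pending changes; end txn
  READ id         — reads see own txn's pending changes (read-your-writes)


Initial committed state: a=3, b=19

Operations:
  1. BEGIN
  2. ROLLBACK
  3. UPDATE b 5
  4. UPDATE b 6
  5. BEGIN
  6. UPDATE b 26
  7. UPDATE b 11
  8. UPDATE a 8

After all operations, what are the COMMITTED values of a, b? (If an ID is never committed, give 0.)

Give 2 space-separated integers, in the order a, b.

Answer: 3 6

Derivation:
Initial committed: {a=3, b=19}
Op 1: BEGIN: in_txn=True, pending={}
Op 2: ROLLBACK: discarded pending []; in_txn=False
Op 3: UPDATE b=5 (auto-commit; committed b=5)
Op 4: UPDATE b=6 (auto-commit; committed b=6)
Op 5: BEGIN: in_txn=True, pending={}
Op 6: UPDATE b=26 (pending; pending now {b=26})
Op 7: UPDATE b=11 (pending; pending now {b=11})
Op 8: UPDATE a=8 (pending; pending now {a=8, b=11})
Final committed: {a=3, b=6}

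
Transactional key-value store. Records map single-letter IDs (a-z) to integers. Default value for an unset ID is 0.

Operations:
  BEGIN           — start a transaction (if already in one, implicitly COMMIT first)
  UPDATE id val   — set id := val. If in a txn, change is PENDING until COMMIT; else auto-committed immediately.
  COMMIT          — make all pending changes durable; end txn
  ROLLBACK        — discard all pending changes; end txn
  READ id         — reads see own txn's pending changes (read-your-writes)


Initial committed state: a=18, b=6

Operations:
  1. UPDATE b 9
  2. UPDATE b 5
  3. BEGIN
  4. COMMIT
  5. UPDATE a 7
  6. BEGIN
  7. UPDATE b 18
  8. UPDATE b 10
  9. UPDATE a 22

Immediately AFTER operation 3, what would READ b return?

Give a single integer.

Initial committed: {a=18, b=6}
Op 1: UPDATE b=9 (auto-commit; committed b=9)
Op 2: UPDATE b=5 (auto-commit; committed b=5)
Op 3: BEGIN: in_txn=True, pending={}
After op 3: visible(b) = 5 (pending={}, committed={a=18, b=5})

Answer: 5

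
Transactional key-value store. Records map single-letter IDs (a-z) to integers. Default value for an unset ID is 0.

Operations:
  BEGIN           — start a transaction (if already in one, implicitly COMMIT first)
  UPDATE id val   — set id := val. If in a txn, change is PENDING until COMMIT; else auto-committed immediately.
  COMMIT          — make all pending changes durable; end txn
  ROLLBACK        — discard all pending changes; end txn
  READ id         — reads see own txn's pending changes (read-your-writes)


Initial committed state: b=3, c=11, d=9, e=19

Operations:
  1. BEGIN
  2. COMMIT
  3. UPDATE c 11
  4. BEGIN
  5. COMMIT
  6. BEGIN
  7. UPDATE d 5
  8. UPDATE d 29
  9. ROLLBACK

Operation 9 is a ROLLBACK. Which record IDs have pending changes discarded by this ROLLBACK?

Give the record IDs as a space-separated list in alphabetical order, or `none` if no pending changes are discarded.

Answer: d

Derivation:
Initial committed: {b=3, c=11, d=9, e=19}
Op 1: BEGIN: in_txn=True, pending={}
Op 2: COMMIT: merged [] into committed; committed now {b=3, c=11, d=9, e=19}
Op 3: UPDATE c=11 (auto-commit; committed c=11)
Op 4: BEGIN: in_txn=True, pending={}
Op 5: COMMIT: merged [] into committed; committed now {b=3, c=11, d=9, e=19}
Op 6: BEGIN: in_txn=True, pending={}
Op 7: UPDATE d=5 (pending; pending now {d=5})
Op 8: UPDATE d=29 (pending; pending now {d=29})
Op 9: ROLLBACK: discarded pending ['d']; in_txn=False
ROLLBACK at op 9 discards: ['d']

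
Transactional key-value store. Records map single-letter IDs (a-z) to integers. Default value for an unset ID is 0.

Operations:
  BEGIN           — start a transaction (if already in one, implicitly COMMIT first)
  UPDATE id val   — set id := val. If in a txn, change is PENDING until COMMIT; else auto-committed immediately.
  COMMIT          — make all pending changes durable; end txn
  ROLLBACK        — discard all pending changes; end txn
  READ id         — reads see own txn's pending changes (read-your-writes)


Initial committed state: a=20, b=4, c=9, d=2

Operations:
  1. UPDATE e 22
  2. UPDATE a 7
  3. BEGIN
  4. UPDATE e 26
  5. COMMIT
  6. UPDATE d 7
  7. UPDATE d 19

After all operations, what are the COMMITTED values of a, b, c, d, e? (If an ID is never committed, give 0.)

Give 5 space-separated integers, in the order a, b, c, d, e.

Initial committed: {a=20, b=4, c=9, d=2}
Op 1: UPDATE e=22 (auto-commit; committed e=22)
Op 2: UPDATE a=7 (auto-commit; committed a=7)
Op 3: BEGIN: in_txn=True, pending={}
Op 4: UPDATE e=26 (pending; pending now {e=26})
Op 5: COMMIT: merged ['e'] into committed; committed now {a=7, b=4, c=9, d=2, e=26}
Op 6: UPDATE d=7 (auto-commit; committed d=7)
Op 7: UPDATE d=19 (auto-commit; committed d=19)
Final committed: {a=7, b=4, c=9, d=19, e=26}

Answer: 7 4 9 19 26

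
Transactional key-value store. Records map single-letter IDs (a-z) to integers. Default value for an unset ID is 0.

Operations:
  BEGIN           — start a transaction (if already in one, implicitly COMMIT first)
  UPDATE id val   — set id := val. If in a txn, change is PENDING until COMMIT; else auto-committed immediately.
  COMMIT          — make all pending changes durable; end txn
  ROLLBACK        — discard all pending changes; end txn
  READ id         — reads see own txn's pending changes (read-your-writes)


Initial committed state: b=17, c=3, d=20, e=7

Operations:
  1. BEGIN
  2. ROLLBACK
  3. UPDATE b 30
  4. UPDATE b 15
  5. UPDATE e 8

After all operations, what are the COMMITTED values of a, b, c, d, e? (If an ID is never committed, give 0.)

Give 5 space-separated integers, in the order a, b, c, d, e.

Initial committed: {b=17, c=3, d=20, e=7}
Op 1: BEGIN: in_txn=True, pending={}
Op 2: ROLLBACK: discarded pending []; in_txn=False
Op 3: UPDATE b=30 (auto-commit; committed b=30)
Op 4: UPDATE b=15 (auto-commit; committed b=15)
Op 5: UPDATE e=8 (auto-commit; committed e=8)
Final committed: {b=15, c=3, d=20, e=8}

Answer: 0 15 3 20 8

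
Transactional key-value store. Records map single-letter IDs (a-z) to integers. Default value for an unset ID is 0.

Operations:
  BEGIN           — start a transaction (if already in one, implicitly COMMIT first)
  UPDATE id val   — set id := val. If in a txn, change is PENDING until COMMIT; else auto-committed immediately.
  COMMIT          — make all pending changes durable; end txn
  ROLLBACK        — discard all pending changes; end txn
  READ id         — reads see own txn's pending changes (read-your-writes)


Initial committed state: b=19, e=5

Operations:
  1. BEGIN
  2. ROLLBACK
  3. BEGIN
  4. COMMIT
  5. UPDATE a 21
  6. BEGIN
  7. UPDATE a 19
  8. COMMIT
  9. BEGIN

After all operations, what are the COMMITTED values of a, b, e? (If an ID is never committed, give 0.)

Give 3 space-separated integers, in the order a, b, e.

Initial committed: {b=19, e=5}
Op 1: BEGIN: in_txn=True, pending={}
Op 2: ROLLBACK: discarded pending []; in_txn=False
Op 3: BEGIN: in_txn=True, pending={}
Op 4: COMMIT: merged [] into committed; committed now {b=19, e=5}
Op 5: UPDATE a=21 (auto-commit; committed a=21)
Op 6: BEGIN: in_txn=True, pending={}
Op 7: UPDATE a=19 (pending; pending now {a=19})
Op 8: COMMIT: merged ['a'] into committed; committed now {a=19, b=19, e=5}
Op 9: BEGIN: in_txn=True, pending={}
Final committed: {a=19, b=19, e=5}

Answer: 19 19 5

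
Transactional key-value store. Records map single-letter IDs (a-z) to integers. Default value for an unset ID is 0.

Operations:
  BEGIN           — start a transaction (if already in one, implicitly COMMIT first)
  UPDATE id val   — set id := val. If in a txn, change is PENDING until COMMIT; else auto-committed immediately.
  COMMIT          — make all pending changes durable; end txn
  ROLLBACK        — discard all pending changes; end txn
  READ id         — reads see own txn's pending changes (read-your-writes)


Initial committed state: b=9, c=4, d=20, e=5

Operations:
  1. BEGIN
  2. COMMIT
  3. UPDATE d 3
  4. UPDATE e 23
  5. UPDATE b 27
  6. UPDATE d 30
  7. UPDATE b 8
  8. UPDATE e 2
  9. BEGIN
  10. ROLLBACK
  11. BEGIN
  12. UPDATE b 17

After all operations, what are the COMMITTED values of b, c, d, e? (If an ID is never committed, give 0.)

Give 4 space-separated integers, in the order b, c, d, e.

Initial committed: {b=9, c=4, d=20, e=5}
Op 1: BEGIN: in_txn=True, pending={}
Op 2: COMMIT: merged [] into committed; committed now {b=9, c=4, d=20, e=5}
Op 3: UPDATE d=3 (auto-commit; committed d=3)
Op 4: UPDATE e=23 (auto-commit; committed e=23)
Op 5: UPDATE b=27 (auto-commit; committed b=27)
Op 6: UPDATE d=30 (auto-commit; committed d=30)
Op 7: UPDATE b=8 (auto-commit; committed b=8)
Op 8: UPDATE e=2 (auto-commit; committed e=2)
Op 9: BEGIN: in_txn=True, pending={}
Op 10: ROLLBACK: discarded pending []; in_txn=False
Op 11: BEGIN: in_txn=True, pending={}
Op 12: UPDATE b=17 (pending; pending now {b=17})
Final committed: {b=8, c=4, d=30, e=2}

Answer: 8 4 30 2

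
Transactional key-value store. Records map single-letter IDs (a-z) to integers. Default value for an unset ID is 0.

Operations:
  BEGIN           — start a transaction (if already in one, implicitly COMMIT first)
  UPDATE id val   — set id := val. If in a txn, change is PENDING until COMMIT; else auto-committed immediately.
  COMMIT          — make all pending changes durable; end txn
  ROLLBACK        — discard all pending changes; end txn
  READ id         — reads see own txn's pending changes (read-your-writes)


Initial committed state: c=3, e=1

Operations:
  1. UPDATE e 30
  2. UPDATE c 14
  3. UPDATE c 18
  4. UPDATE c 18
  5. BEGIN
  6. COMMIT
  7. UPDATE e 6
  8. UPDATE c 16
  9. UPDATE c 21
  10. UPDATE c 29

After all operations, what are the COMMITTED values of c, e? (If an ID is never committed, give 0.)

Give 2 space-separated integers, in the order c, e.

Initial committed: {c=3, e=1}
Op 1: UPDATE e=30 (auto-commit; committed e=30)
Op 2: UPDATE c=14 (auto-commit; committed c=14)
Op 3: UPDATE c=18 (auto-commit; committed c=18)
Op 4: UPDATE c=18 (auto-commit; committed c=18)
Op 5: BEGIN: in_txn=True, pending={}
Op 6: COMMIT: merged [] into committed; committed now {c=18, e=30}
Op 7: UPDATE e=6 (auto-commit; committed e=6)
Op 8: UPDATE c=16 (auto-commit; committed c=16)
Op 9: UPDATE c=21 (auto-commit; committed c=21)
Op 10: UPDATE c=29 (auto-commit; committed c=29)
Final committed: {c=29, e=6}

Answer: 29 6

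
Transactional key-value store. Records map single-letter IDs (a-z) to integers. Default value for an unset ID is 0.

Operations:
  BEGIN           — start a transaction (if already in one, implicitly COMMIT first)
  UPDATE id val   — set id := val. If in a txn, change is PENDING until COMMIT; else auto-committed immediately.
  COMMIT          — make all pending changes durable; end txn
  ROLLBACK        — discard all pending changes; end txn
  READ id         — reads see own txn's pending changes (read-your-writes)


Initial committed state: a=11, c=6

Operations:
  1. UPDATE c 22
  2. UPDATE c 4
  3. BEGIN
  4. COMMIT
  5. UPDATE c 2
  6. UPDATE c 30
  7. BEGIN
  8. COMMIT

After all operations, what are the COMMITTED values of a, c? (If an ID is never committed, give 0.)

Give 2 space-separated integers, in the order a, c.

Initial committed: {a=11, c=6}
Op 1: UPDATE c=22 (auto-commit; committed c=22)
Op 2: UPDATE c=4 (auto-commit; committed c=4)
Op 3: BEGIN: in_txn=True, pending={}
Op 4: COMMIT: merged [] into committed; committed now {a=11, c=4}
Op 5: UPDATE c=2 (auto-commit; committed c=2)
Op 6: UPDATE c=30 (auto-commit; committed c=30)
Op 7: BEGIN: in_txn=True, pending={}
Op 8: COMMIT: merged [] into committed; committed now {a=11, c=30}
Final committed: {a=11, c=30}

Answer: 11 30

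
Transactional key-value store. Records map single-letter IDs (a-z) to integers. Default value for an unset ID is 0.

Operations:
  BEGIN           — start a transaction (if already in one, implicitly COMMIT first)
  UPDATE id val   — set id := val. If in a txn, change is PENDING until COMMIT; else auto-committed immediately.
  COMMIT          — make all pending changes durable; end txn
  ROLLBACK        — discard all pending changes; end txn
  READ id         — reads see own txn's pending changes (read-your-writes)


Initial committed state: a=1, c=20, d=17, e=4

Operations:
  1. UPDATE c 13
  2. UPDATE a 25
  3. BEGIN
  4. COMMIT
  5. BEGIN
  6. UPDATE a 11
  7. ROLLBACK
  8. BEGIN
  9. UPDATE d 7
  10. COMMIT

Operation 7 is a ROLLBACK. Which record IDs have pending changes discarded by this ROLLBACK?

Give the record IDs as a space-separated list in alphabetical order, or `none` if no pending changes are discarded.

Answer: a

Derivation:
Initial committed: {a=1, c=20, d=17, e=4}
Op 1: UPDATE c=13 (auto-commit; committed c=13)
Op 2: UPDATE a=25 (auto-commit; committed a=25)
Op 3: BEGIN: in_txn=True, pending={}
Op 4: COMMIT: merged [] into committed; committed now {a=25, c=13, d=17, e=4}
Op 5: BEGIN: in_txn=True, pending={}
Op 6: UPDATE a=11 (pending; pending now {a=11})
Op 7: ROLLBACK: discarded pending ['a']; in_txn=False
Op 8: BEGIN: in_txn=True, pending={}
Op 9: UPDATE d=7 (pending; pending now {d=7})
Op 10: COMMIT: merged ['d'] into committed; committed now {a=25, c=13, d=7, e=4}
ROLLBACK at op 7 discards: ['a']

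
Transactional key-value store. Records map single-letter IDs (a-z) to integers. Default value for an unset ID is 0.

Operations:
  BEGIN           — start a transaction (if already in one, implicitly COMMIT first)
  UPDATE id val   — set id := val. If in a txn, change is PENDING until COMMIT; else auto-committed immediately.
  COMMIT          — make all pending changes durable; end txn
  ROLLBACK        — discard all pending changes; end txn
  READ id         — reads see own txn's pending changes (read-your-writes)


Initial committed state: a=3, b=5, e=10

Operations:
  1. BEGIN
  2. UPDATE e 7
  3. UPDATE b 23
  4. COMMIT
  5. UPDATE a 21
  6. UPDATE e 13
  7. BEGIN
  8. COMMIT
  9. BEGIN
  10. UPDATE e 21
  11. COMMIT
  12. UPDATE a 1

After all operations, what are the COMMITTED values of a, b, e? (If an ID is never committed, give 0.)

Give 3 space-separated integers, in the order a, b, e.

Answer: 1 23 21

Derivation:
Initial committed: {a=3, b=5, e=10}
Op 1: BEGIN: in_txn=True, pending={}
Op 2: UPDATE e=7 (pending; pending now {e=7})
Op 3: UPDATE b=23 (pending; pending now {b=23, e=7})
Op 4: COMMIT: merged ['b', 'e'] into committed; committed now {a=3, b=23, e=7}
Op 5: UPDATE a=21 (auto-commit; committed a=21)
Op 6: UPDATE e=13 (auto-commit; committed e=13)
Op 7: BEGIN: in_txn=True, pending={}
Op 8: COMMIT: merged [] into committed; committed now {a=21, b=23, e=13}
Op 9: BEGIN: in_txn=True, pending={}
Op 10: UPDATE e=21 (pending; pending now {e=21})
Op 11: COMMIT: merged ['e'] into committed; committed now {a=21, b=23, e=21}
Op 12: UPDATE a=1 (auto-commit; committed a=1)
Final committed: {a=1, b=23, e=21}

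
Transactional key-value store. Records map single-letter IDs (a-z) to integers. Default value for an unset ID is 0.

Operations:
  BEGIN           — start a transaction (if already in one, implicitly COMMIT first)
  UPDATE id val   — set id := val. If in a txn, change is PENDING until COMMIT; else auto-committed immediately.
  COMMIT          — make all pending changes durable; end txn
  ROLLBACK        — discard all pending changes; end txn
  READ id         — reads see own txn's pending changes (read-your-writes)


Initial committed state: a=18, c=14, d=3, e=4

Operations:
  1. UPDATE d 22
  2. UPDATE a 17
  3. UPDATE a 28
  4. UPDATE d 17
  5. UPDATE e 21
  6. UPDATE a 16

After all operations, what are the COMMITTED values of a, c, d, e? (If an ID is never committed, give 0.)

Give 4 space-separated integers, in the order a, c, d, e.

Answer: 16 14 17 21

Derivation:
Initial committed: {a=18, c=14, d=3, e=4}
Op 1: UPDATE d=22 (auto-commit; committed d=22)
Op 2: UPDATE a=17 (auto-commit; committed a=17)
Op 3: UPDATE a=28 (auto-commit; committed a=28)
Op 4: UPDATE d=17 (auto-commit; committed d=17)
Op 5: UPDATE e=21 (auto-commit; committed e=21)
Op 6: UPDATE a=16 (auto-commit; committed a=16)
Final committed: {a=16, c=14, d=17, e=21}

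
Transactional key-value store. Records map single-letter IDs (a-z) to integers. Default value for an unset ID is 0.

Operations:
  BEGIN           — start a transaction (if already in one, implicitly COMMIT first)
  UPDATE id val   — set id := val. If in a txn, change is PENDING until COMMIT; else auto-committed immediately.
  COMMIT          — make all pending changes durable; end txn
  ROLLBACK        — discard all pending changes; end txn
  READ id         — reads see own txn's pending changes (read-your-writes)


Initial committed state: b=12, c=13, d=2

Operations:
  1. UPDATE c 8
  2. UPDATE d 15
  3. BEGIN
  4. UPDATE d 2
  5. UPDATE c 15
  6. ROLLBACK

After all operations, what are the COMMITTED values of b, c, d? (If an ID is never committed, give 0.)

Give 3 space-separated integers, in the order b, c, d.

Initial committed: {b=12, c=13, d=2}
Op 1: UPDATE c=8 (auto-commit; committed c=8)
Op 2: UPDATE d=15 (auto-commit; committed d=15)
Op 3: BEGIN: in_txn=True, pending={}
Op 4: UPDATE d=2 (pending; pending now {d=2})
Op 5: UPDATE c=15 (pending; pending now {c=15, d=2})
Op 6: ROLLBACK: discarded pending ['c', 'd']; in_txn=False
Final committed: {b=12, c=8, d=15}

Answer: 12 8 15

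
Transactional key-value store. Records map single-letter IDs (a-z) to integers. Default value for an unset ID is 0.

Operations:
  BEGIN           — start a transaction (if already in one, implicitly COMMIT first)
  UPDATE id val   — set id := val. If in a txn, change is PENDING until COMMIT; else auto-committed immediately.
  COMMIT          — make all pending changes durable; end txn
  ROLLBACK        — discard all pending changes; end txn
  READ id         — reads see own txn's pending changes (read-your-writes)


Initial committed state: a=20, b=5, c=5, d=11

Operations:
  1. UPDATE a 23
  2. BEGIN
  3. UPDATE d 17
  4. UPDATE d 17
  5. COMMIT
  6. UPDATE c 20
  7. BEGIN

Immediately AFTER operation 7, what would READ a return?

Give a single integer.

Answer: 23

Derivation:
Initial committed: {a=20, b=5, c=5, d=11}
Op 1: UPDATE a=23 (auto-commit; committed a=23)
Op 2: BEGIN: in_txn=True, pending={}
Op 3: UPDATE d=17 (pending; pending now {d=17})
Op 4: UPDATE d=17 (pending; pending now {d=17})
Op 5: COMMIT: merged ['d'] into committed; committed now {a=23, b=5, c=5, d=17}
Op 6: UPDATE c=20 (auto-commit; committed c=20)
Op 7: BEGIN: in_txn=True, pending={}
After op 7: visible(a) = 23 (pending={}, committed={a=23, b=5, c=20, d=17})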